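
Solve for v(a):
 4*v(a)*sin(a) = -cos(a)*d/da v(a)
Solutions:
 v(a) = C1*cos(a)^4


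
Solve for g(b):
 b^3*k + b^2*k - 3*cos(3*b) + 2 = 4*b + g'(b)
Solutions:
 g(b) = C1 + b^4*k/4 + b^3*k/3 - 2*b^2 + 2*b - sin(3*b)


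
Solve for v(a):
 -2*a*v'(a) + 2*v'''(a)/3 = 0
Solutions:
 v(a) = C1 + Integral(C2*airyai(3^(1/3)*a) + C3*airybi(3^(1/3)*a), a)


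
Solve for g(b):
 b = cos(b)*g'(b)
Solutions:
 g(b) = C1 + Integral(b/cos(b), b)


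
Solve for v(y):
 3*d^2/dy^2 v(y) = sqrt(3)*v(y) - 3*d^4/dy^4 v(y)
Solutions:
 v(y) = C1*exp(-sqrt(6)*y*sqrt(-3 + sqrt(3)*sqrt(3 + 4*sqrt(3)))/6) + C2*exp(sqrt(6)*y*sqrt(-3 + sqrt(3)*sqrt(3 + 4*sqrt(3)))/6) + C3*sin(sqrt(6)*y*sqrt(3 + sqrt(3)*sqrt(3 + 4*sqrt(3)))/6) + C4*cosh(sqrt(6)*y*sqrt(-sqrt(3)*sqrt(3 + 4*sqrt(3)) - 3)/6)


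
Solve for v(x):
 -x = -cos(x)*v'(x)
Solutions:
 v(x) = C1 + Integral(x/cos(x), x)


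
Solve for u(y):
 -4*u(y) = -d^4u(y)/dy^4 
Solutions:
 u(y) = C1*exp(-sqrt(2)*y) + C2*exp(sqrt(2)*y) + C3*sin(sqrt(2)*y) + C4*cos(sqrt(2)*y)


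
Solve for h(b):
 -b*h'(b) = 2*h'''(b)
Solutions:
 h(b) = C1 + Integral(C2*airyai(-2^(2/3)*b/2) + C3*airybi(-2^(2/3)*b/2), b)


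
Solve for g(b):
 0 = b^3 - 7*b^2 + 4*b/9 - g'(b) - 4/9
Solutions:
 g(b) = C1 + b^4/4 - 7*b^3/3 + 2*b^2/9 - 4*b/9


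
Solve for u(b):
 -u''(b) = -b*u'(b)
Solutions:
 u(b) = C1 + C2*erfi(sqrt(2)*b/2)


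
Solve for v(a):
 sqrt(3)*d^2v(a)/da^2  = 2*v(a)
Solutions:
 v(a) = C1*exp(-sqrt(2)*3^(3/4)*a/3) + C2*exp(sqrt(2)*3^(3/4)*a/3)


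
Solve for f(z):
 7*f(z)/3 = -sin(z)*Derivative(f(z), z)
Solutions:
 f(z) = C1*(cos(z) + 1)^(7/6)/(cos(z) - 1)^(7/6)


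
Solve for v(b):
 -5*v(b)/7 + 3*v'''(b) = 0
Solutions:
 v(b) = C3*exp(21^(2/3)*5^(1/3)*b/21) + (C1*sin(3^(1/6)*5^(1/3)*7^(2/3)*b/14) + C2*cos(3^(1/6)*5^(1/3)*7^(2/3)*b/14))*exp(-21^(2/3)*5^(1/3)*b/42)


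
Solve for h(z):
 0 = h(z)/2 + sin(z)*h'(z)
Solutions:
 h(z) = C1*(cos(z) + 1)^(1/4)/(cos(z) - 1)^(1/4)


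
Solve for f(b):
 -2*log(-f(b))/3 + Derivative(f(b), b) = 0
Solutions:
 -li(-f(b)) = C1 + 2*b/3


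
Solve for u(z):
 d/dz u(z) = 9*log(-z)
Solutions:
 u(z) = C1 + 9*z*log(-z) - 9*z


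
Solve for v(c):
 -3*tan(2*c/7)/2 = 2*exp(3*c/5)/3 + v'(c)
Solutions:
 v(c) = C1 - 10*exp(3*c/5)/9 + 21*log(cos(2*c/7))/4


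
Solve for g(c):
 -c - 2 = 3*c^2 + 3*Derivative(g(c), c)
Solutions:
 g(c) = C1 - c^3/3 - c^2/6 - 2*c/3


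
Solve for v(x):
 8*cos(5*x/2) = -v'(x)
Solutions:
 v(x) = C1 - 16*sin(5*x/2)/5


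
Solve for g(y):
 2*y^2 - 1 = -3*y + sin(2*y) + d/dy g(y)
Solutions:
 g(y) = C1 + 2*y^3/3 + 3*y^2/2 - y + cos(2*y)/2


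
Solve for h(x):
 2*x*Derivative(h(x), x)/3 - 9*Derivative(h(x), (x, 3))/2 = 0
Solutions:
 h(x) = C1 + Integral(C2*airyai(2^(2/3)*x/3) + C3*airybi(2^(2/3)*x/3), x)


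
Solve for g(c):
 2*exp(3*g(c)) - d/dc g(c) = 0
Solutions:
 g(c) = log(-1/(C1 + 6*c))/3
 g(c) = log((-1/(C1 + 2*c))^(1/3)*(-3^(2/3) - 3*3^(1/6)*I)/6)
 g(c) = log((-1/(C1 + 2*c))^(1/3)*(-3^(2/3) + 3*3^(1/6)*I)/6)


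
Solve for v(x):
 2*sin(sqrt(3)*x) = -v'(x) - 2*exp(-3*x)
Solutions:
 v(x) = C1 + 2*sqrt(3)*cos(sqrt(3)*x)/3 + 2*exp(-3*x)/3


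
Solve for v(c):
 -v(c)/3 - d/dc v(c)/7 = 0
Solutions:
 v(c) = C1*exp(-7*c/3)


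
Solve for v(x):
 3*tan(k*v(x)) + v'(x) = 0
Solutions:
 v(x) = Piecewise((-asin(exp(C1*k - 3*k*x))/k + pi/k, Ne(k, 0)), (nan, True))
 v(x) = Piecewise((asin(exp(C1*k - 3*k*x))/k, Ne(k, 0)), (nan, True))


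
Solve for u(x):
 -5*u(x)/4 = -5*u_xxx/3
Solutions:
 u(x) = C3*exp(6^(1/3)*x/2) + (C1*sin(2^(1/3)*3^(5/6)*x/4) + C2*cos(2^(1/3)*3^(5/6)*x/4))*exp(-6^(1/3)*x/4)


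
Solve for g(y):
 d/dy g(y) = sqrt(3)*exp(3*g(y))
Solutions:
 g(y) = log(-1/(C1 + 3*sqrt(3)*y))/3
 g(y) = log((-1/(C1 + sqrt(3)*y))^(1/3)*(-3^(2/3) - 3*3^(1/6)*I)/6)
 g(y) = log((-1/(C1 + sqrt(3)*y))^(1/3)*(-3^(2/3) + 3*3^(1/6)*I)/6)


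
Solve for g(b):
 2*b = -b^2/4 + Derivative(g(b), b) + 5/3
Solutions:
 g(b) = C1 + b^3/12 + b^2 - 5*b/3


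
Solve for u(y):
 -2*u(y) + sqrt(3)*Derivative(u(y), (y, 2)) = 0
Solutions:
 u(y) = C1*exp(-sqrt(2)*3^(3/4)*y/3) + C2*exp(sqrt(2)*3^(3/4)*y/3)


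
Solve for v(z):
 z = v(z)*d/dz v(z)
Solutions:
 v(z) = -sqrt(C1 + z^2)
 v(z) = sqrt(C1 + z^2)


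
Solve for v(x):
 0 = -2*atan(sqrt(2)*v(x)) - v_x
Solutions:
 Integral(1/atan(sqrt(2)*_y), (_y, v(x))) = C1 - 2*x


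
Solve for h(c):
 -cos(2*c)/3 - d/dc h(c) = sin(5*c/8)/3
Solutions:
 h(c) = C1 - sin(2*c)/6 + 8*cos(5*c/8)/15


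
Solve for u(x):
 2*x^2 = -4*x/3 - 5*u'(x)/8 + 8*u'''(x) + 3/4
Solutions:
 u(x) = C1 + C2*exp(-sqrt(5)*x/8) + C3*exp(sqrt(5)*x/8) - 16*x^3/15 - 16*x^2/15 - 2018*x/25


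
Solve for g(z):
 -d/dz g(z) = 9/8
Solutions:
 g(z) = C1 - 9*z/8


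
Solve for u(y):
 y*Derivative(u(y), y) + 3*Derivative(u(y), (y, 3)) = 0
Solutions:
 u(y) = C1 + Integral(C2*airyai(-3^(2/3)*y/3) + C3*airybi(-3^(2/3)*y/3), y)


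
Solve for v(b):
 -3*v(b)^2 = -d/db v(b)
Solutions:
 v(b) = -1/(C1 + 3*b)


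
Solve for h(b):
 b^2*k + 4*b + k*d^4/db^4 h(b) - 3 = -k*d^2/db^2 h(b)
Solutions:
 h(b) = C1 + C2*b + C3*exp(-I*b) + C4*exp(I*b) - b^4/12 - 2*b^3/(3*k) + b^2*(1 + 3/(2*k))


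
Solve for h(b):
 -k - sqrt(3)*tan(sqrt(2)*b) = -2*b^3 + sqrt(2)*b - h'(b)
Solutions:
 h(b) = C1 - b^4/2 + sqrt(2)*b^2/2 + b*k - sqrt(6)*log(cos(sqrt(2)*b))/2


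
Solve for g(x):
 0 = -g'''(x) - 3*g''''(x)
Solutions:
 g(x) = C1 + C2*x + C3*x^2 + C4*exp(-x/3)


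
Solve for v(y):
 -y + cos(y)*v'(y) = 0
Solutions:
 v(y) = C1 + Integral(y/cos(y), y)


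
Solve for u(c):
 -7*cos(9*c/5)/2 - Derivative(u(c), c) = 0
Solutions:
 u(c) = C1 - 35*sin(9*c/5)/18


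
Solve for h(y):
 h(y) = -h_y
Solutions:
 h(y) = C1*exp(-y)


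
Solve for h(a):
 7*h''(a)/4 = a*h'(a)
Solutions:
 h(a) = C1 + C2*erfi(sqrt(14)*a/7)


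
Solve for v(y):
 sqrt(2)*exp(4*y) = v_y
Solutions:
 v(y) = C1 + sqrt(2)*exp(4*y)/4


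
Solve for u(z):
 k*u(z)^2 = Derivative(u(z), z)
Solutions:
 u(z) = -1/(C1 + k*z)


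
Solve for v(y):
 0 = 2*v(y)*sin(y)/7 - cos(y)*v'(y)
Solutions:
 v(y) = C1/cos(y)^(2/7)


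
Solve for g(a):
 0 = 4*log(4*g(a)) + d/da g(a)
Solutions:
 Integral(1/(log(_y) + 2*log(2)), (_y, g(a)))/4 = C1 - a


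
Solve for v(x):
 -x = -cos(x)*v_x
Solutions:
 v(x) = C1 + Integral(x/cos(x), x)


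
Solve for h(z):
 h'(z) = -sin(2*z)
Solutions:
 h(z) = C1 + cos(2*z)/2


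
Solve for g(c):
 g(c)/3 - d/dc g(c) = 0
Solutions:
 g(c) = C1*exp(c/3)


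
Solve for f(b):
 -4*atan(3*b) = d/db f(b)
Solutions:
 f(b) = C1 - 4*b*atan(3*b) + 2*log(9*b^2 + 1)/3


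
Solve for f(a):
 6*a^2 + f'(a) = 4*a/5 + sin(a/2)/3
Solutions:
 f(a) = C1 - 2*a^3 + 2*a^2/5 - 2*cos(a/2)/3


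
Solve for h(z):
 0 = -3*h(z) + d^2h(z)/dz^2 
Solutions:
 h(z) = C1*exp(-sqrt(3)*z) + C2*exp(sqrt(3)*z)


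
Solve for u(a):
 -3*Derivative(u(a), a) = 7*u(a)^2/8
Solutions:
 u(a) = 24/(C1 + 7*a)


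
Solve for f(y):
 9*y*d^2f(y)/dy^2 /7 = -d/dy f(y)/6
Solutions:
 f(y) = C1 + C2*y^(47/54)


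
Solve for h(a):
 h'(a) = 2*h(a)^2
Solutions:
 h(a) = -1/(C1 + 2*a)


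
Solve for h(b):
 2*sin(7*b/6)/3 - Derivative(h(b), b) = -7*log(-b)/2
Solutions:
 h(b) = C1 + 7*b*log(-b)/2 - 7*b/2 - 4*cos(7*b/6)/7


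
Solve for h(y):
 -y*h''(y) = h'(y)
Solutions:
 h(y) = C1 + C2*log(y)


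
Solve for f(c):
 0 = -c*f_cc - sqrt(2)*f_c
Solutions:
 f(c) = C1 + C2*c^(1 - sqrt(2))


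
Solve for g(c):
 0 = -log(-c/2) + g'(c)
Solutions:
 g(c) = C1 + c*log(-c) + c*(-1 - log(2))


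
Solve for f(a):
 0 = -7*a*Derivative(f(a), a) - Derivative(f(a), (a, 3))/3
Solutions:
 f(a) = C1 + Integral(C2*airyai(-21^(1/3)*a) + C3*airybi(-21^(1/3)*a), a)


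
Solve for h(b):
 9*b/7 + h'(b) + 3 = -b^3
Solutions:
 h(b) = C1 - b^4/4 - 9*b^2/14 - 3*b


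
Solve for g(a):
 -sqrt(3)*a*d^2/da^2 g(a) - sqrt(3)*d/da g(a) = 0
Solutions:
 g(a) = C1 + C2*log(a)


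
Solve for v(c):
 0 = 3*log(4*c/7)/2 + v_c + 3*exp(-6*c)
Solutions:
 v(c) = C1 - 3*c*log(c)/2 + c*(-3*log(2) + 3/2 + 3*log(7)/2) + exp(-6*c)/2


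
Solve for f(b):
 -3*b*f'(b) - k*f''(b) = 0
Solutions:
 f(b) = C1 + C2*sqrt(k)*erf(sqrt(6)*b*sqrt(1/k)/2)


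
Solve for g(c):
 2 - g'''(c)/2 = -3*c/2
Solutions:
 g(c) = C1 + C2*c + C3*c^2 + c^4/8 + 2*c^3/3


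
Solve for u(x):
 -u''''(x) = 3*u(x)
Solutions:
 u(x) = (C1*sin(sqrt(2)*3^(1/4)*x/2) + C2*cos(sqrt(2)*3^(1/4)*x/2))*exp(-sqrt(2)*3^(1/4)*x/2) + (C3*sin(sqrt(2)*3^(1/4)*x/2) + C4*cos(sqrt(2)*3^(1/4)*x/2))*exp(sqrt(2)*3^(1/4)*x/2)


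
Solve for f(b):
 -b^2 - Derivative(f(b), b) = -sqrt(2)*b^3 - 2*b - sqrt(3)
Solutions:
 f(b) = C1 + sqrt(2)*b^4/4 - b^3/3 + b^2 + sqrt(3)*b


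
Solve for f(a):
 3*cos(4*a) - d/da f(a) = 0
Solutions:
 f(a) = C1 + 3*sin(4*a)/4


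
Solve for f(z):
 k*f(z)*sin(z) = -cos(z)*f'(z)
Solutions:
 f(z) = C1*exp(k*log(cos(z)))


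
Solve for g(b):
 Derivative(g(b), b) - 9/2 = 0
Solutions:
 g(b) = C1 + 9*b/2


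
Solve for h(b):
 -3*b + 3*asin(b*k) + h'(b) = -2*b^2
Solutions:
 h(b) = C1 - 2*b^3/3 + 3*b^2/2 - 3*Piecewise((b*asin(b*k) + sqrt(-b^2*k^2 + 1)/k, Ne(k, 0)), (0, True))


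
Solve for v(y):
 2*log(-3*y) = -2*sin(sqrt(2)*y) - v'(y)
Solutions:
 v(y) = C1 - 2*y*log(-y) - 2*y*log(3) + 2*y + sqrt(2)*cos(sqrt(2)*y)


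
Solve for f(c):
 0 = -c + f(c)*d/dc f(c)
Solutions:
 f(c) = -sqrt(C1 + c^2)
 f(c) = sqrt(C1 + c^2)


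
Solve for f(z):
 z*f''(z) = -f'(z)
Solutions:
 f(z) = C1 + C2*log(z)


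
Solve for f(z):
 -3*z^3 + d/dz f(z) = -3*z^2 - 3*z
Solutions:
 f(z) = C1 + 3*z^4/4 - z^3 - 3*z^2/2


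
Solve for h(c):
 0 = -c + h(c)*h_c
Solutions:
 h(c) = -sqrt(C1 + c^2)
 h(c) = sqrt(C1 + c^2)


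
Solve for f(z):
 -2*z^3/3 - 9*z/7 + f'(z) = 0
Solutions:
 f(z) = C1 + z^4/6 + 9*z^2/14


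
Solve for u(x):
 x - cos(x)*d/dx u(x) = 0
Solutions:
 u(x) = C1 + Integral(x/cos(x), x)


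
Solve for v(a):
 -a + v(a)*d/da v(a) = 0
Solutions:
 v(a) = -sqrt(C1 + a^2)
 v(a) = sqrt(C1 + a^2)


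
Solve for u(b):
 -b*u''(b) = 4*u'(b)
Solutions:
 u(b) = C1 + C2/b^3


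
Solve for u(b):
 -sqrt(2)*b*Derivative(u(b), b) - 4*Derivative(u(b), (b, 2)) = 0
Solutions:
 u(b) = C1 + C2*erf(2^(3/4)*b/4)


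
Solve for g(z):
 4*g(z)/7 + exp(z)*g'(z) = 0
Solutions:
 g(z) = C1*exp(4*exp(-z)/7)


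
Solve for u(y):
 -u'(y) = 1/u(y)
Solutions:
 u(y) = -sqrt(C1 - 2*y)
 u(y) = sqrt(C1 - 2*y)


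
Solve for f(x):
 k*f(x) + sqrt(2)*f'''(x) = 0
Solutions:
 f(x) = C1*exp(2^(5/6)*x*(-k)^(1/3)/2) + C2*exp(2^(5/6)*x*(-k)^(1/3)*(-1 + sqrt(3)*I)/4) + C3*exp(-2^(5/6)*x*(-k)^(1/3)*(1 + sqrt(3)*I)/4)


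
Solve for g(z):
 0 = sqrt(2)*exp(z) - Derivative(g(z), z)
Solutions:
 g(z) = C1 + sqrt(2)*exp(z)


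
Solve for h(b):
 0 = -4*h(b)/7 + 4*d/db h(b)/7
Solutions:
 h(b) = C1*exp(b)


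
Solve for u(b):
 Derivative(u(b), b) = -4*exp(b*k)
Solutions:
 u(b) = C1 - 4*exp(b*k)/k


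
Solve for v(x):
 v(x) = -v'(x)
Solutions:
 v(x) = C1*exp(-x)


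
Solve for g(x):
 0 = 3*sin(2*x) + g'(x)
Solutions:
 g(x) = C1 + 3*cos(2*x)/2


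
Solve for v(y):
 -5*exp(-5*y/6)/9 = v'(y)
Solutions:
 v(y) = C1 + 2*exp(-5*y/6)/3


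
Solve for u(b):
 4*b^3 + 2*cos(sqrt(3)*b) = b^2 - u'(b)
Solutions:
 u(b) = C1 - b^4 + b^3/3 - 2*sqrt(3)*sin(sqrt(3)*b)/3


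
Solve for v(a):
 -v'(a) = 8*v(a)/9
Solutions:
 v(a) = C1*exp(-8*a/9)


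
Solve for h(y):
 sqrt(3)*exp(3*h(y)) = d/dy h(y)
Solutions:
 h(y) = log(-1/(C1 + 3*sqrt(3)*y))/3
 h(y) = log((-1/(C1 + sqrt(3)*y))^(1/3)*(-3^(2/3) - 3*3^(1/6)*I)/6)
 h(y) = log((-1/(C1 + sqrt(3)*y))^(1/3)*(-3^(2/3) + 3*3^(1/6)*I)/6)


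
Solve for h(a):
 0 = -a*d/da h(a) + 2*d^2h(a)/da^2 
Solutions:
 h(a) = C1 + C2*erfi(a/2)


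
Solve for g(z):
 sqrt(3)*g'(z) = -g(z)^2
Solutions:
 g(z) = 3/(C1 + sqrt(3)*z)


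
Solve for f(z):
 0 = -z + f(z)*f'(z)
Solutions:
 f(z) = -sqrt(C1 + z^2)
 f(z) = sqrt(C1 + z^2)


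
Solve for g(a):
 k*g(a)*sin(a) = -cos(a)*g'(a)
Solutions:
 g(a) = C1*exp(k*log(cos(a)))


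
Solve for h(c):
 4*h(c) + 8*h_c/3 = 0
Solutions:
 h(c) = C1*exp(-3*c/2)


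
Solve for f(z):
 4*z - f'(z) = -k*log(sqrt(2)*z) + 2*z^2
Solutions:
 f(z) = C1 + k*z*log(z) - k*z + k*z*log(2)/2 - 2*z^3/3 + 2*z^2


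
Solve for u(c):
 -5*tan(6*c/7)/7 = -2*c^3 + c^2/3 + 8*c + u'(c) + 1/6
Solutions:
 u(c) = C1 + c^4/2 - c^3/9 - 4*c^2 - c/6 + 5*log(cos(6*c/7))/6


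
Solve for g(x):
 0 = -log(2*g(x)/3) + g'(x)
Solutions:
 -Integral(1/(log(_y) - log(3) + log(2)), (_y, g(x))) = C1 - x


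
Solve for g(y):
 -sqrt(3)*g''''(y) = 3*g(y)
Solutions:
 g(y) = (C1*sin(sqrt(2)*3^(1/8)*y/2) + C2*cos(sqrt(2)*3^(1/8)*y/2))*exp(-sqrt(2)*3^(1/8)*y/2) + (C3*sin(sqrt(2)*3^(1/8)*y/2) + C4*cos(sqrt(2)*3^(1/8)*y/2))*exp(sqrt(2)*3^(1/8)*y/2)


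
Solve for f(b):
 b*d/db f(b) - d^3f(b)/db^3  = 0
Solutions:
 f(b) = C1 + Integral(C2*airyai(b) + C3*airybi(b), b)


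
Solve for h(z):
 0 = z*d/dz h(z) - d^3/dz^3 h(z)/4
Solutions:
 h(z) = C1 + Integral(C2*airyai(2^(2/3)*z) + C3*airybi(2^(2/3)*z), z)


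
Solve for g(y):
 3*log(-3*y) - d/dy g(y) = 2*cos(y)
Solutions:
 g(y) = C1 + 3*y*log(-y) - 3*y + 3*y*log(3) - 2*sin(y)


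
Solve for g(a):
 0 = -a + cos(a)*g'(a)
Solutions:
 g(a) = C1 + Integral(a/cos(a), a)


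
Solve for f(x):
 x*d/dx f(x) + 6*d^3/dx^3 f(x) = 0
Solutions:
 f(x) = C1 + Integral(C2*airyai(-6^(2/3)*x/6) + C3*airybi(-6^(2/3)*x/6), x)


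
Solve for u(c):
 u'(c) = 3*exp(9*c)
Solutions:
 u(c) = C1 + exp(9*c)/3


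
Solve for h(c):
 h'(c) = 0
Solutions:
 h(c) = C1


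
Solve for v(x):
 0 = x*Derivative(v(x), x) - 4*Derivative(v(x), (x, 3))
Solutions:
 v(x) = C1 + Integral(C2*airyai(2^(1/3)*x/2) + C3*airybi(2^(1/3)*x/2), x)


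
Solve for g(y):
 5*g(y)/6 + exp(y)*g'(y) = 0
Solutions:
 g(y) = C1*exp(5*exp(-y)/6)


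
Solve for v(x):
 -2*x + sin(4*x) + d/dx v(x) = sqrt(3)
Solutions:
 v(x) = C1 + x^2 + sqrt(3)*x + cos(4*x)/4


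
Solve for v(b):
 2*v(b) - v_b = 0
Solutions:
 v(b) = C1*exp(2*b)


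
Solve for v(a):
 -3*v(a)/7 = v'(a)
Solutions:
 v(a) = C1*exp(-3*a/7)


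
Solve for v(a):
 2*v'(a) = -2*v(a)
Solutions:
 v(a) = C1*exp(-a)


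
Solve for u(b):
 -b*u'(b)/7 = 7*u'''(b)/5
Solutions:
 u(b) = C1 + Integral(C2*airyai(-35^(1/3)*b/7) + C3*airybi(-35^(1/3)*b/7), b)


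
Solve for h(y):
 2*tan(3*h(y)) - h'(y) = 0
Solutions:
 h(y) = -asin(C1*exp(6*y))/3 + pi/3
 h(y) = asin(C1*exp(6*y))/3


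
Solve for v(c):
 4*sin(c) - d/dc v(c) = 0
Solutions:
 v(c) = C1 - 4*cos(c)


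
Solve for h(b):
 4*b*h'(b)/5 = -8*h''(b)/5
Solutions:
 h(b) = C1 + C2*erf(b/2)


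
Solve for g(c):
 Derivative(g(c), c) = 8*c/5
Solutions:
 g(c) = C1 + 4*c^2/5


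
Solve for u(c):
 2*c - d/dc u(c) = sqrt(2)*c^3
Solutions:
 u(c) = C1 - sqrt(2)*c^4/4 + c^2


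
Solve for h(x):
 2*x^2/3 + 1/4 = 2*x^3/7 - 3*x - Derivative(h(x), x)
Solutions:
 h(x) = C1 + x^4/14 - 2*x^3/9 - 3*x^2/2 - x/4


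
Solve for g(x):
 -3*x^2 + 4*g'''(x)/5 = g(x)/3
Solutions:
 g(x) = C3*exp(90^(1/3)*x/6) - 9*x^2 + (C1*sin(10^(1/3)*3^(1/6)*x/4) + C2*cos(10^(1/3)*3^(1/6)*x/4))*exp(-90^(1/3)*x/12)


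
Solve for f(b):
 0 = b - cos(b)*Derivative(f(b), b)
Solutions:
 f(b) = C1 + Integral(b/cos(b), b)


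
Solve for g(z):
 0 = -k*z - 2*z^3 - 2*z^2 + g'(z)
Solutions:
 g(z) = C1 + k*z^2/2 + z^4/2 + 2*z^3/3


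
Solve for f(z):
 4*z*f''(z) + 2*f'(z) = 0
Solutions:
 f(z) = C1 + C2*sqrt(z)


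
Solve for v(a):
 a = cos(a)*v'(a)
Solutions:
 v(a) = C1 + Integral(a/cos(a), a)


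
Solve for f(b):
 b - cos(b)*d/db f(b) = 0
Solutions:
 f(b) = C1 + Integral(b/cos(b), b)


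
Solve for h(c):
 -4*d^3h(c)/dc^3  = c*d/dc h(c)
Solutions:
 h(c) = C1 + Integral(C2*airyai(-2^(1/3)*c/2) + C3*airybi(-2^(1/3)*c/2), c)


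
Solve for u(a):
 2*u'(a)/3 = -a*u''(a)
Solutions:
 u(a) = C1 + C2*a^(1/3)


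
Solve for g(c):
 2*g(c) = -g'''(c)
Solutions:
 g(c) = C3*exp(-2^(1/3)*c) + (C1*sin(2^(1/3)*sqrt(3)*c/2) + C2*cos(2^(1/3)*sqrt(3)*c/2))*exp(2^(1/3)*c/2)


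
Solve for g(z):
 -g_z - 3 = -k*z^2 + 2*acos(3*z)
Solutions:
 g(z) = C1 + k*z^3/3 - 2*z*acos(3*z) - 3*z + 2*sqrt(1 - 9*z^2)/3


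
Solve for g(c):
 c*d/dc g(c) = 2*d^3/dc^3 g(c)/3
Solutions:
 g(c) = C1 + Integral(C2*airyai(2^(2/3)*3^(1/3)*c/2) + C3*airybi(2^(2/3)*3^(1/3)*c/2), c)


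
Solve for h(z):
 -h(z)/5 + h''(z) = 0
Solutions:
 h(z) = C1*exp(-sqrt(5)*z/5) + C2*exp(sqrt(5)*z/5)


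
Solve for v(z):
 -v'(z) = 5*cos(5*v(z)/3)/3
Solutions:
 5*z/3 - 3*log(sin(5*v(z)/3) - 1)/10 + 3*log(sin(5*v(z)/3) + 1)/10 = C1


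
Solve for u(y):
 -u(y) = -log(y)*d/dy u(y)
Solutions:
 u(y) = C1*exp(li(y))


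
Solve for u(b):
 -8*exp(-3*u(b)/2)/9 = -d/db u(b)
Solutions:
 u(b) = 2*log(C1 + 4*b/3)/3
 u(b) = 2*log((-6^(2/3) - 3*2^(2/3)*3^(1/6)*I)*(C1 + 8*b)^(1/3)/12)
 u(b) = 2*log((-6^(2/3) + 3*2^(2/3)*3^(1/6)*I)*(C1 + 8*b)^(1/3)/12)


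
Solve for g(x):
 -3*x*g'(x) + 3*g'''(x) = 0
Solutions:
 g(x) = C1 + Integral(C2*airyai(x) + C3*airybi(x), x)


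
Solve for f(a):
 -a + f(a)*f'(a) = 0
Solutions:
 f(a) = -sqrt(C1 + a^2)
 f(a) = sqrt(C1 + a^2)


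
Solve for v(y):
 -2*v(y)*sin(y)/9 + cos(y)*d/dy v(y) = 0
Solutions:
 v(y) = C1/cos(y)^(2/9)


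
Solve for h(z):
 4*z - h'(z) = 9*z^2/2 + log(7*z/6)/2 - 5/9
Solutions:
 h(z) = C1 - 3*z^3/2 + 2*z^2 - z*log(z)/2 + z*log(sqrt(42)/7) + 19*z/18


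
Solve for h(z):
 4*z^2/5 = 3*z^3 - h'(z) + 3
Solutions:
 h(z) = C1 + 3*z^4/4 - 4*z^3/15 + 3*z


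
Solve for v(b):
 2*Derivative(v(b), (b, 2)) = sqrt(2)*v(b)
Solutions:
 v(b) = C1*exp(-2^(3/4)*b/2) + C2*exp(2^(3/4)*b/2)


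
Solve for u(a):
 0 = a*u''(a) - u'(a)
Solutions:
 u(a) = C1 + C2*a^2


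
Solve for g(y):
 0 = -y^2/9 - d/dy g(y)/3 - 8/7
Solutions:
 g(y) = C1 - y^3/9 - 24*y/7


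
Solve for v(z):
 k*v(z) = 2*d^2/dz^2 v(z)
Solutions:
 v(z) = C1*exp(-sqrt(2)*sqrt(k)*z/2) + C2*exp(sqrt(2)*sqrt(k)*z/2)


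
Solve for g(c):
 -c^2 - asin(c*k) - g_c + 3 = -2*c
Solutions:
 g(c) = C1 - c^3/3 + c^2 + 3*c - Piecewise((c*asin(c*k) + sqrt(-c^2*k^2 + 1)/k, Ne(k, 0)), (0, True))


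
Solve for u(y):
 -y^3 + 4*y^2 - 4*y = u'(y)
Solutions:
 u(y) = C1 - y^4/4 + 4*y^3/3 - 2*y^2


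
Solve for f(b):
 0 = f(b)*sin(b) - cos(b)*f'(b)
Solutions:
 f(b) = C1/cos(b)


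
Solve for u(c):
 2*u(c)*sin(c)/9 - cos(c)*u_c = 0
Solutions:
 u(c) = C1/cos(c)^(2/9)


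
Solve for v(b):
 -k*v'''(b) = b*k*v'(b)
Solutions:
 v(b) = C1 + Integral(C2*airyai(-b) + C3*airybi(-b), b)


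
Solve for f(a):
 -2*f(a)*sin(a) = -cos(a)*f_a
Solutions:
 f(a) = C1/cos(a)^2


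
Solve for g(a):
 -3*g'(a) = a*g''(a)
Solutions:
 g(a) = C1 + C2/a^2


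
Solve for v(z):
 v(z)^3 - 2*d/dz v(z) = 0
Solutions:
 v(z) = -sqrt(-1/(C1 + z))
 v(z) = sqrt(-1/(C1 + z))


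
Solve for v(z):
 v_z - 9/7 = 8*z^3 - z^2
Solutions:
 v(z) = C1 + 2*z^4 - z^3/3 + 9*z/7


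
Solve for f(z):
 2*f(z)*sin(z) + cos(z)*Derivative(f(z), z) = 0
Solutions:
 f(z) = C1*cos(z)^2


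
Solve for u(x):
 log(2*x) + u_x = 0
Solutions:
 u(x) = C1 - x*log(x) - x*log(2) + x


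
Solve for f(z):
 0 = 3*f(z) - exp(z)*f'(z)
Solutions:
 f(z) = C1*exp(-3*exp(-z))


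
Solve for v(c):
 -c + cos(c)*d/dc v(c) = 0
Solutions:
 v(c) = C1 + Integral(c/cos(c), c)


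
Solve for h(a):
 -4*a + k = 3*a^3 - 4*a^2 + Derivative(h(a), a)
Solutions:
 h(a) = C1 - 3*a^4/4 + 4*a^3/3 - 2*a^2 + a*k


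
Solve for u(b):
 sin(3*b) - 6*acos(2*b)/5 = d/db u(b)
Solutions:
 u(b) = C1 - 6*b*acos(2*b)/5 + 3*sqrt(1 - 4*b^2)/5 - cos(3*b)/3


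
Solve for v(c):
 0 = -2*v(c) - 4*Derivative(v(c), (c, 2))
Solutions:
 v(c) = C1*sin(sqrt(2)*c/2) + C2*cos(sqrt(2)*c/2)


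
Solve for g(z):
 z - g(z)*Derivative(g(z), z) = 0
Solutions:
 g(z) = -sqrt(C1 + z^2)
 g(z) = sqrt(C1 + z^2)


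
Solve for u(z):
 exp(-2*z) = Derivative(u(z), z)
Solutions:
 u(z) = C1 - exp(-2*z)/2


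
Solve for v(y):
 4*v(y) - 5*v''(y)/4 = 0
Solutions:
 v(y) = C1*exp(-4*sqrt(5)*y/5) + C2*exp(4*sqrt(5)*y/5)


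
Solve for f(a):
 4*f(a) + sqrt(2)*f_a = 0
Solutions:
 f(a) = C1*exp(-2*sqrt(2)*a)


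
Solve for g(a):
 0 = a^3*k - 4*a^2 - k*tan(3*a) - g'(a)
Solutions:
 g(a) = C1 + a^4*k/4 - 4*a^3/3 + k*log(cos(3*a))/3


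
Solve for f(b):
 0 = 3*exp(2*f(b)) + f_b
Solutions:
 f(b) = log(-sqrt(-1/(C1 - 3*b))) - log(2)/2
 f(b) = log(-1/(C1 - 3*b))/2 - log(2)/2


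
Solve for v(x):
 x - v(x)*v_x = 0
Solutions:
 v(x) = -sqrt(C1 + x^2)
 v(x) = sqrt(C1 + x^2)


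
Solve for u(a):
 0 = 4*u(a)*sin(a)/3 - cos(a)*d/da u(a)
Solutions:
 u(a) = C1/cos(a)^(4/3)


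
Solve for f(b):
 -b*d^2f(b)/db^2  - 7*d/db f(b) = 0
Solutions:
 f(b) = C1 + C2/b^6


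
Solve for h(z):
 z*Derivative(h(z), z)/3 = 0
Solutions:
 h(z) = C1


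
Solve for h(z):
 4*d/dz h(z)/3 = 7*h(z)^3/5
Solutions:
 h(z) = -sqrt(10)*sqrt(-1/(C1 + 21*z))
 h(z) = sqrt(10)*sqrt(-1/(C1 + 21*z))


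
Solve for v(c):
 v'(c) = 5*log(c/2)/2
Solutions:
 v(c) = C1 + 5*c*log(c)/2 - 5*c/2 - 5*c*log(2)/2


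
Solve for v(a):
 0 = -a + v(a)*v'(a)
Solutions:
 v(a) = -sqrt(C1 + a^2)
 v(a) = sqrt(C1 + a^2)


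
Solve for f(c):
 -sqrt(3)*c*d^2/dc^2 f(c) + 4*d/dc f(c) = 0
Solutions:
 f(c) = C1 + C2*c^(1 + 4*sqrt(3)/3)


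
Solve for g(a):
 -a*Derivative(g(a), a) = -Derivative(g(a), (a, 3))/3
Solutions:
 g(a) = C1 + Integral(C2*airyai(3^(1/3)*a) + C3*airybi(3^(1/3)*a), a)


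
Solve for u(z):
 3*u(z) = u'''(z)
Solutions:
 u(z) = C3*exp(3^(1/3)*z) + (C1*sin(3^(5/6)*z/2) + C2*cos(3^(5/6)*z/2))*exp(-3^(1/3)*z/2)


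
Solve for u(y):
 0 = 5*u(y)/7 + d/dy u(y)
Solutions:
 u(y) = C1*exp(-5*y/7)


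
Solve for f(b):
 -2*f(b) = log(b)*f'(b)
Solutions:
 f(b) = C1*exp(-2*li(b))


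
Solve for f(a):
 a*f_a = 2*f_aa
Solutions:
 f(a) = C1 + C2*erfi(a/2)


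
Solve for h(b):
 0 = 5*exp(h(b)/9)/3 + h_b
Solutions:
 h(b) = 9*log(1/(C1 + 5*b)) + 27*log(3)


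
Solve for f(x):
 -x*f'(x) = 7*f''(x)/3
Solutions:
 f(x) = C1 + C2*erf(sqrt(42)*x/14)


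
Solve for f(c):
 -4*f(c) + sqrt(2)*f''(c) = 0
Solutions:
 f(c) = C1*exp(-2^(3/4)*c) + C2*exp(2^(3/4)*c)


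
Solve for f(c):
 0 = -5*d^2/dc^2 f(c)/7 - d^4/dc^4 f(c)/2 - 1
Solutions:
 f(c) = C1 + C2*c + C3*sin(sqrt(70)*c/7) + C4*cos(sqrt(70)*c/7) - 7*c^2/10


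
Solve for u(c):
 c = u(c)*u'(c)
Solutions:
 u(c) = -sqrt(C1 + c^2)
 u(c) = sqrt(C1 + c^2)


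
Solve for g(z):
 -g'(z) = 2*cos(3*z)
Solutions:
 g(z) = C1 - 2*sin(3*z)/3


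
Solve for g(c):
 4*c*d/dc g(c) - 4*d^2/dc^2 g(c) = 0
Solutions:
 g(c) = C1 + C2*erfi(sqrt(2)*c/2)


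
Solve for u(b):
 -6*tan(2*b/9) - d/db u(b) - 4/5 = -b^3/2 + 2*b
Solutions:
 u(b) = C1 + b^4/8 - b^2 - 4*b/5 + 27*log(cos(2*b/9))


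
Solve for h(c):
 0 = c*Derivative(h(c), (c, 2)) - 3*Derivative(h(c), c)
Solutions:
 h(c) = C1 + C2*c^4


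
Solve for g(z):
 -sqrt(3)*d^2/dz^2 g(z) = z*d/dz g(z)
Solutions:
 g(z) = C1 + C2*erf(sqrt(2)*3^(3/4)*z/6)


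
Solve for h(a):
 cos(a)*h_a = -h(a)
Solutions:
 h(a) = C1*sqrt(sin(a) - 1)/sqrt(sin(a) + 1)


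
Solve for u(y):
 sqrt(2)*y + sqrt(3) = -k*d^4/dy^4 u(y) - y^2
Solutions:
 u(y) = C1 + C2*y + C3*y^2 + C4*y^3 - y^6/(360*k) - sqrt(2)*y^5/(120*k) - sqrt(3)*y^4/(24*k)


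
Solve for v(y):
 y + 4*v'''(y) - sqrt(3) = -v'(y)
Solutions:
 v(y) = C1 + C2*sin(y/2) + C3*cos(y/2) - y^2/2 + sqrt(3)*y


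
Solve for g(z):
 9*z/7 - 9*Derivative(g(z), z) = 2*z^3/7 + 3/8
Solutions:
 g(z) = C1 - z^4/126 + z^2/14 - z/24


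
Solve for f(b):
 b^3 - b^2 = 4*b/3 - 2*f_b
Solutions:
 f(b) = C1 - b^4/8 + b^3/6 + b^2/3


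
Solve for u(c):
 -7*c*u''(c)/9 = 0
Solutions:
 u(c) = C1 + C2*c


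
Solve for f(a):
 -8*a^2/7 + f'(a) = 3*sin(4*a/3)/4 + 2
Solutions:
 f(a) = C1 + 8*a^3/21 + 2*a - 9*cos(4*a/3)/16


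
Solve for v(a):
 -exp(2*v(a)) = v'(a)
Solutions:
 v(a) = log(-sqrt(-1/(C1 - a))) - log(2)/2
 v(a) = log(-1/(C1 - a))/2 - log(2)/2


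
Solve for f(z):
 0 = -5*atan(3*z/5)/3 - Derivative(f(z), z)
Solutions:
 f(z) = C1 - 5*z*atan(3*z/5)/3 + 25*log(9*z^2 + 25)/18


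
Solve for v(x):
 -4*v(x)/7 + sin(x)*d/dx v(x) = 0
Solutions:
 v(x) = C1*(cos(x) - 1)^(2/7)/(cos(x) + 1)^(2/7)


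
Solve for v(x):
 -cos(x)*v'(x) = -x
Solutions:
 v(x) = C1 + Integral(x/cos(x), x)


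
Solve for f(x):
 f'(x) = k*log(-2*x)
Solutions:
 f(x) = C1 + k*x*log(-x) + k*x*(-1 + log(2))


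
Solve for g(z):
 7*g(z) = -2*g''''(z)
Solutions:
 g(z) = (C1*sin(14^(1/4)*z/2) + C2*cos(14^(1/4)*z/2))*exp(-14^(1/4)*z/2) + (C3*sin(14^(1/4)*z/2) + C4*cos(14^(1/4)*z/2))*exp(14^(1/4)*z/2)


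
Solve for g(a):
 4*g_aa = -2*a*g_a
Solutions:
 g(a) = C1 + C2*erf(a/2)


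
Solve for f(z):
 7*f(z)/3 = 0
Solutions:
 f(z) = 0


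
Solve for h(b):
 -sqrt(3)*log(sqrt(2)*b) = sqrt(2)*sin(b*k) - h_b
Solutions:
 h(b) = C1 + sqrt(3)*b*(log(b) - 1) + sqrt(3)*b*log(2)/2 + sqrt(2)*Piecewise((-cos(b*k)/k, Ne(k, 0)), (0, True))


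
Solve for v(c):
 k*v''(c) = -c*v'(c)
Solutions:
 v(c) = C1 + C2*sqrt(k)*erf(sqrt(2)*c*sqrt(1/k)/2)


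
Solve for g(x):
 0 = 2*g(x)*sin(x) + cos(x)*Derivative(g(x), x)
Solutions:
 g(x) = C1*cos(x)^2


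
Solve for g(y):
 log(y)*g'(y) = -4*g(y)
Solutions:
 g(y) = C1*exp(-4*li(y))


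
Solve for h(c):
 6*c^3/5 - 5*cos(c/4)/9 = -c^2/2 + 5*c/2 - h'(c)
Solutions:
 h(c) = C1 - 3*c^4/10 - c^3/6 + 5*c^2/4 + 20*sin(c/4)/9


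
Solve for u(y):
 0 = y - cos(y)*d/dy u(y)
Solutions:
 u(y) = C1 + Integral(y/cos(y), y)


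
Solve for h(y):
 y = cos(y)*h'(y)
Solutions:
 h(y) = C1 + Integral(y/cos(y), y)


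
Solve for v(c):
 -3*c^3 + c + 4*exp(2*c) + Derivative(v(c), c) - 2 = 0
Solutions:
 v(c) = C1 + 3*c^4/4 - c^2/2 + 2*c - 2*exp(2*c)


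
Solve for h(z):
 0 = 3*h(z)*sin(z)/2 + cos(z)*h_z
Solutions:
 h(z) = C1*cos(z)^(3/2)


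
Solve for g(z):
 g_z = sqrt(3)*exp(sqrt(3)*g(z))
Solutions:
 g(z) = sqrt(3)*(2*log(-1/(C1 + sqrt(3)*z)) - log(3))/6


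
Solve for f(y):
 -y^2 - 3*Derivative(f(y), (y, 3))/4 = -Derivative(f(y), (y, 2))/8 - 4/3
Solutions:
 f(y) = C1 + C2*y + C3*exp(y/6) + 2*y^4/3 + 16*y^3 + 848*y^2/3


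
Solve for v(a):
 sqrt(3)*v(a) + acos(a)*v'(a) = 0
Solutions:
 v(a) = C1*exp(-sqrt(3)*Integral(1/acos(a), a))


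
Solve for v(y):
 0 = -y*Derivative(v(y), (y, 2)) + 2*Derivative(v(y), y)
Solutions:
 v(y) = C1 + C2*y^3


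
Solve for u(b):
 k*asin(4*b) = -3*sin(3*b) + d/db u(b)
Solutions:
 u(b) = C1 + k*(b*asin(4*b) + sqrt(1 - 16*b^2)/4) - cos(3*b)


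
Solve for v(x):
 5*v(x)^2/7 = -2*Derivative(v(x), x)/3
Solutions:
 v(x) = 14/(C1 + 15*x)


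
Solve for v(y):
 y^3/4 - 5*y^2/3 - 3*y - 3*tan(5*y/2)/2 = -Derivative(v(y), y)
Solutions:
 v(y) = C1 - y^4/16 + 5*y^3/9 + 3*y^2/2 - 3*log(cos(5*y/2))/5


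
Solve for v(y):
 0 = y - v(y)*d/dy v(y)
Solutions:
 v(y) = -sqrt(C1 + y^2)
 v(y) = sqrt(C1 + y^2)


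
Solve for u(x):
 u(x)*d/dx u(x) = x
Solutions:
 u(x) = -sqrt(C1 + x^2)
 u(x) = sqrt(C1 + x^2)


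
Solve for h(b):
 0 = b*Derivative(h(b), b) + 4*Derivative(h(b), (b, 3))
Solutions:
 h(b) = C1 + Integral(C2*airyai(-2^(1/3)*b/2) + C3*airybi(-2^(1/3)*b/2), b)


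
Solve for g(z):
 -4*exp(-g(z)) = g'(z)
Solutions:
 g(z) = log(C1 - 4*z)


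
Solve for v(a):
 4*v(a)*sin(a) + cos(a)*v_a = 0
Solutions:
 v(a) = C1*cos(a)^4


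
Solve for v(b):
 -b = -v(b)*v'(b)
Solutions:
 v(b) = -sqrt(C1 + b^2)
 v(b) = sqrt(C1 + b^2)


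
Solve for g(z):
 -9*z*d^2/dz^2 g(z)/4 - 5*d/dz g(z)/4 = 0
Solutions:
 g(z) = C1 + C2*z^(4/9)


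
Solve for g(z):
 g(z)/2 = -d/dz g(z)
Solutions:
 g(z) = C1*exp(-z/2)


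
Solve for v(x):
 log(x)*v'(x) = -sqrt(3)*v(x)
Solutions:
 v(x) = C1*exp(-sqrt(3)*li(x))


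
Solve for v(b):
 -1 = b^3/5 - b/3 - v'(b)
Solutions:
 v(b) = C1 + b^4/20 - b^2/6 + b


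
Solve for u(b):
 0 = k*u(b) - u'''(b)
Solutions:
 u(b) = C1*exp(b*k^(1/3)) + C2*exp(b*k^(1/3)*(-1 + sqrt(3)*I)/2) + C3*exp(-b*k^(1/3)*(1 + sqrt(3)*I)/2)


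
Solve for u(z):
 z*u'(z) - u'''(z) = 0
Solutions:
 u(z) = C1 + Integral(C2*airyai(z) + C3*airybi(z), z)


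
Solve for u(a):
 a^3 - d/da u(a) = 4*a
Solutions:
 u(a) = C1 + a^4/4 - 2*a^2


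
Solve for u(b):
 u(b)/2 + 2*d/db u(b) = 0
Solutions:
 u(b) = C1*exp(-b/4)


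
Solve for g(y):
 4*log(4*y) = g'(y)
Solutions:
 g(y) = C1 + 4*y*log(y) - 4*y + y*log(256)


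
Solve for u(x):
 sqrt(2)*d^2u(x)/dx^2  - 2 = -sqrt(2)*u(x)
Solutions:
 u(x) = C1*sin(x) + C2*cos(x) + sqrt(2)


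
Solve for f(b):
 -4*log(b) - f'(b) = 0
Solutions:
 f(b) = C1 - 4*b*log(b) + 4*b


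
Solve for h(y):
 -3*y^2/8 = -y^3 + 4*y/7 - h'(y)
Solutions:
 h(y) = C1 - y^4/4 + y^3/8 + 2*y^2/7


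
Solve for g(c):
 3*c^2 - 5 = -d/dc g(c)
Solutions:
 g(c) = C1 - c^3 + 5*c


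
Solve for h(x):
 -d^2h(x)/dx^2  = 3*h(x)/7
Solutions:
 h(x) = C1*sin(sqrt(21)*x/7) + C2*cos(sqrt(21)*x/7)


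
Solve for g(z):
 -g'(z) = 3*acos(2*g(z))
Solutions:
 Integral(1/acos(2*_y), (_y, g(z))) = C1 - 3*z


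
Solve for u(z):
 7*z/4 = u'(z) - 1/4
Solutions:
 u(z) = C1 + 7*z^2/8 + z/4


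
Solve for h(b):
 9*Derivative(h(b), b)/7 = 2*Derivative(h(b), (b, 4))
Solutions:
 h(b) = C1 + C4*exp(42^(2/3)*b/14) + (C2*sin(3*14^(2/3)*3^(1/6)*b/28) + C3*cos(3*14^(2/3)*3^(1/6)*b/28))*exp(-42^(2/3)*b/28)


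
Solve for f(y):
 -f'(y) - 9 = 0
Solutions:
 f(y) = C1 - 9*y


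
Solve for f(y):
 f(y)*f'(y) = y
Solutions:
 f(y) = -sqrt(C1 + y^2)
 f(y) = sqrt(C1 + y^2)


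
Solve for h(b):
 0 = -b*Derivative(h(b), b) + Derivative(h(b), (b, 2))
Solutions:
 h(b) = C1 + C2*erfi(sqrt(2)*b/2)


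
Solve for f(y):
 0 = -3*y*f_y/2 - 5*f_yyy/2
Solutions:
 f(y) = C1 + Integral(C2*airyai(-3^(1/3)*5^(2/3)*y/5) + C3*airybi(-3^(1/3)*5^(2/3)*y/5), y)


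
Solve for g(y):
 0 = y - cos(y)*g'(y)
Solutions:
 g(y) = C1 + Integral(y/cos(y), y)


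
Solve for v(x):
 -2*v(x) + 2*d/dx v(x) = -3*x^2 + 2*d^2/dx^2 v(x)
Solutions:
 v(x) = 3*x^2/2 + 3*x + (C1*sin(sqrt(3)*x/2) + C2*cos(sqrt(3)*x/2))*exp(x/2)


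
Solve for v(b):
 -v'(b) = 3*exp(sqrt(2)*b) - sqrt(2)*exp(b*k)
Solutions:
 v(b) = C1 - 3*sqrt(2)*exp(sqrt(2)*b)/2 + sqrt(2)*exp(b*k)/k


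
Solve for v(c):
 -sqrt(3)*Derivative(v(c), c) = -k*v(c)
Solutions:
 v(c) = C1*exp(sqrt(3)*c*k/3)


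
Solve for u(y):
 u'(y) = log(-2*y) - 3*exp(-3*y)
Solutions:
 u(y) = C1 + y*log(-y) + y*(-1 + log(2)) + exp(-3*y)


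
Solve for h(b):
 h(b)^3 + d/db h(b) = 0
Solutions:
 h(b) = -sqrt(2)*sqrt(-1/(C1 - b))/2
 h(b) = sqrt(2)*sqrt(-1/(C1 - b))/2


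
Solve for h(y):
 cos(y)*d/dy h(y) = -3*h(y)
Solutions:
 h(y) = C1*(sin(y) - 1)^(3/2)/(sin(y) + 1)^(3/2)


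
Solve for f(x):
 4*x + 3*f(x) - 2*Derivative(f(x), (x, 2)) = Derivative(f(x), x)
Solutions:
 f(x) = C1*exp(-3*x/2) + C2*exp(x) - 4*x/3 - 4/9


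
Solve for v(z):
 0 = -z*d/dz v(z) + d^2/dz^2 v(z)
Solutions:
 v(z) = C1 + C2*erfi(sqrt(2)*z/2)


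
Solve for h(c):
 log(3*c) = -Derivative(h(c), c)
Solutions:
 h(c) = C1 - c*log(c) - c*log(3) + c


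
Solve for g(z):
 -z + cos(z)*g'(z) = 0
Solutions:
 g(z) = C1 + Integral(z/cos(z), z)


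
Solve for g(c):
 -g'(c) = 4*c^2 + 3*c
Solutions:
 g(c) = C1 - 4*c^3/3 - 3*c^2/2


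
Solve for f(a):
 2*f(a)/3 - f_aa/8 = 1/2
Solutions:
 f(a) = C1*exp(-4*sqrt(3)*a/3) + C2*exp(4*sqrt(3)*a/3) + 3/4


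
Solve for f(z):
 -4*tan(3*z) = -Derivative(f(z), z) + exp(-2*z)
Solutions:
 f(z) = C1 + 2*log(tan(3*z)^2 + 1)/3 - exp(-2*z)/2


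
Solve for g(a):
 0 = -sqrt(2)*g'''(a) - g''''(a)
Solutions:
 g(a) = C1 + C2*a + C3*a^2 + C4*exp(-sqrt(2)*a)


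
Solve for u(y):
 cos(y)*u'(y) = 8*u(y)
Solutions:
 u(y) = C1*(sin(y)^4 + 4*sin(y)^3 + 6*sin(y)^2 + 4*sin(y) + 1)/(sin(y)^4 - 4*sin(y)^3 + 6*sin(y)^2 - 4*sin(y) + 1)


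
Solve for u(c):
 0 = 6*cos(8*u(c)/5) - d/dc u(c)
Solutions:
 -6*c - 5*log(sin(8*u(c)/5) - 1)/16 + 5*log(sin(8*u(c)/5) + 1)/16 = C1


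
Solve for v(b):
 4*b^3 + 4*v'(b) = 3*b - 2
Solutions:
 v(b) = C1 - b^4/4 + 3*b^2/8 - b/2


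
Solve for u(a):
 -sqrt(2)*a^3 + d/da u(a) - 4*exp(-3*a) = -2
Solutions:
 u(a) = C1 + sqrt(2)*a^4/4 - 2*a - 4*exp(-3*a)/3


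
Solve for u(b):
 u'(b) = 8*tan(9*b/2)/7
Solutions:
 u(b) = C1 - 16*log(cos(9*b/2))/63


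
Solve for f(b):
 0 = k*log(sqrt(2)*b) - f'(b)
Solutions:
 f(b) = C1 + b*k*log(b) - b*k + b*k*log(2)/2


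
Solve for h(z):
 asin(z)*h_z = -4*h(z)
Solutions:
 h(z) = C1*exp(-4*Integral(1/asin(z), z))


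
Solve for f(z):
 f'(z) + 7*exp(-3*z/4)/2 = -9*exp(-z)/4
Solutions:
 f(z) = C1 + 9*exp(-z)/4 + 14*exp(-3*z/4)/3


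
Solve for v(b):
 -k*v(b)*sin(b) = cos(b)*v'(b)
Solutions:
 v(b) = C1*exp(k*log(cos(b)))


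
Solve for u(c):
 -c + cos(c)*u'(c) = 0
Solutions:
 u(c) = C1 + Integral(c/cos(c), c)


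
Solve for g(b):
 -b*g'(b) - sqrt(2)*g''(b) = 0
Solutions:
 g(b) = C1 + C2*erf(2^(1/4)*b/2)


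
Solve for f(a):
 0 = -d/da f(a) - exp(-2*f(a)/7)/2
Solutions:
 f(a) = 7*log(-sqrt(C1 - a)) - 7*log(7)/2
 f(a) = 7*log(C1 - a/7)/2


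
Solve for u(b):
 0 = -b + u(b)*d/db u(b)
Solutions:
 u(b) = -sqrt(C1 + b^2)
 u(b) = sqrt(C1 + b^2)


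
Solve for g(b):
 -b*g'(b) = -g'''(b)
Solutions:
 g(b) = C1 + Integral(C2*airyai(b) + C3*airybi(b), b)


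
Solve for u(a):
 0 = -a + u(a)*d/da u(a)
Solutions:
 u(a) = -sqrt(C1 + a^2)
 u(a) = sqrt(C1 + a^2)


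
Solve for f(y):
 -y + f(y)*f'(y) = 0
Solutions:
 f(y) = -sqrt(C1 + y^2)
 f(y) = sqrt(C1 + y^2)


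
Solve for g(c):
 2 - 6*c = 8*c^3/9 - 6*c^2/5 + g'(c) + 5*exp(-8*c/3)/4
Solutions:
 g(c) = C1 - 2*c^4/9 + 2*c^3/5 - 3*c^2 + 2*c + 15*exp(-8*c/3)/32


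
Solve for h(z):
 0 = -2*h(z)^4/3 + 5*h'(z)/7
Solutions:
 h(z) = 5^(1/3)*(-1/(C1 + 14*z))^(1/3)
 h(z) = 5^(1/3)*(-1/(C1 + 14*z))^(1/3)*(-1 - sqrt(3)*I)/2
 h(z) = 5^(1/3)*(-1/(C1 + 14*z))^(1/3)*(-1 + sqrt(3)*I)/2


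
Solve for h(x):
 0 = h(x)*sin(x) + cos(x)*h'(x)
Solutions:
 h(x) = C1*cos(x)


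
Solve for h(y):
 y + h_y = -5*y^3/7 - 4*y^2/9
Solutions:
 h(y) = C1 - 5*y^4/28 - 4*y^3/27 - y^2/2


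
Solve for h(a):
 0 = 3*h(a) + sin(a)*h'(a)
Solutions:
 h(a) = C1*(cos(a) + 1)^(3/2)/(cos(a) - 1)^(3/2)


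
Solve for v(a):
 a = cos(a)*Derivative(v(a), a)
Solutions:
 v(a) = C1 + Integral(a/cos(a), a)


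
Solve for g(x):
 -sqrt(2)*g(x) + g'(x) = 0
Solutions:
 g(x) = C1*exp(sqrt(2)*x)


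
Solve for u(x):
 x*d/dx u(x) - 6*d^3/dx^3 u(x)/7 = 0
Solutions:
 u(x) = C1 + Integral(C2*airyai(6^(2/3)*7^(1/3)*x/6) + C3*airybi(6^(2/3)*7^(1/3)*x/6), x)


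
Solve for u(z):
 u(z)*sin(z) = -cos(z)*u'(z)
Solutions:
 u(z) = C1*cos(z)


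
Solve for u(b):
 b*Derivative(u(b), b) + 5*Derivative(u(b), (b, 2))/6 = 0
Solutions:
 u(b) = C1 + C2*erf(sqrt(15)*b/5)


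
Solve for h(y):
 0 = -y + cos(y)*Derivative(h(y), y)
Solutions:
 h(y) = C1 + Integral(y/cos(y), y)


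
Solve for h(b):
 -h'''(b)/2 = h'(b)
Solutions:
 h(b) = C1 + C2*sin(sqrt(2)*b) + C3*cos(sqrt(2)*b)


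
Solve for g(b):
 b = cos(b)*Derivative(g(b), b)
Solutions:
 g(b) = C1 + Integral(b/cos(b), b)


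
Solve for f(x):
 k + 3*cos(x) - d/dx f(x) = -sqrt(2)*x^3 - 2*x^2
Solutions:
 f(x) = C1 + k*x + sqrt(2)*x^4/4 + 2*x^3/3 + 3*sin(x)


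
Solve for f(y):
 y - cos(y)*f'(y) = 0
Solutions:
 f(y) = C1 + Integral(y/cos(y), y)


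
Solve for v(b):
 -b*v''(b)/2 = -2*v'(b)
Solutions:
 v(b) = C1 + C2*b^5


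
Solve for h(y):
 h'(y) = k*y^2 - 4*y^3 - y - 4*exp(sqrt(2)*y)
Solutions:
 h(y) = C1 + k*y^3/3 - y^4 - y^2/2 - 2*sqrt(2)*exp(sqrt(2)*y)


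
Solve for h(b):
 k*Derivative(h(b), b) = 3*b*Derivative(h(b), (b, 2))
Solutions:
 h(b) = C1 + b^(re(k)/3 + 1)*(C2*sin(log(b)*Abs(im(k))/3) + C3*cos(log(b)*im(k)/3))


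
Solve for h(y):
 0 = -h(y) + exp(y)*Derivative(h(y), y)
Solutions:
 h(y) = C1*exp(-exp(-y))


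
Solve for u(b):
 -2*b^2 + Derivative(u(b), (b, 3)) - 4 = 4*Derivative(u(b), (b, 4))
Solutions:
 u(b) = C1 + C2*b + C3*b^2 + C4*exp(b/4) + b^5/30 + 2*b^4/3 + 34*b^3/3


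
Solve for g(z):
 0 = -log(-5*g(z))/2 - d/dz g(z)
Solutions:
 2*Integral(1/(log(-_y) + log(5)), (_y, g(z))) = C1 - z


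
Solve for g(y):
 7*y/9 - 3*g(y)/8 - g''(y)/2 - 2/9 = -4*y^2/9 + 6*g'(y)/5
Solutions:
 g(y) = C1*exp(y*(-12 + sqrt(69))/10) + C2*exp(-y*(sqrt(69) + 12)/10) + 32*y^2/27 - 248*y/45 + 28112/2025


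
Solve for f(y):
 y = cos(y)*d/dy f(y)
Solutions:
 f(y) = C1 + Integral(y/cos(y), y)


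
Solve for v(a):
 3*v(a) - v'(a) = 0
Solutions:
 v(a) = C1*exp(3*a)


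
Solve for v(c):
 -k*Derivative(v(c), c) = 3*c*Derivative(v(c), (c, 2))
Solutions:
 v(c) = C1 + c^(1 - re(k)/3)*(C2*sin(log(c)*Abs(im(k))/3) + C3*cos(log(c)*im(k)/3))


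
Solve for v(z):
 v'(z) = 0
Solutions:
 v(z) = C1


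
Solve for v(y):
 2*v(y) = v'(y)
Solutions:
 v(y) = C1*exp(2*y)


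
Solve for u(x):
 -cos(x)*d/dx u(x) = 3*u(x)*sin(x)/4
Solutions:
 u(x) = C1*cos(x)^(3/4)


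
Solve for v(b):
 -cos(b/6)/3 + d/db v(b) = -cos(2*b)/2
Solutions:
 v(b) = C1 + 2*sin(b/6) - sin(2*b)/4


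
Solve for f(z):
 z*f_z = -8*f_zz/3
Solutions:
 f(z) = C1 + C2*erf(sqrt(3)*z/4)


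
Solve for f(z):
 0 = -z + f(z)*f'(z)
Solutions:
 f(z) = -sqrt(C1 + z^2)
 f(z) = sqrt(C1 + z^2)


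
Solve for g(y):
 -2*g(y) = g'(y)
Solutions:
 g(y) = C1*exp(-2*y)


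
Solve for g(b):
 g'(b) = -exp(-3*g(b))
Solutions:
 g(b) = log(C1 - 3*b)/3
 g(b) = log((-3^(1/3) - 3^(5/6)*I)*(C1 - b)^(1/3)/2)
 g(b) = log((-3^(1/3) + 3^(5/6)*I)*(C1 - b)^(1/3)/2)


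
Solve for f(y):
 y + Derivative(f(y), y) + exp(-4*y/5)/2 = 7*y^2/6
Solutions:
 f(y) = C1 + 7*y^3/18 - y^2/2 + 5*exp(-4*y/5)/8


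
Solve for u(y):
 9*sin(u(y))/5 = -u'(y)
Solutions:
 9*y/5 + log(cos(u(y)) - 1)/2 - log(cos(u(y)) + 1)/2 = C1


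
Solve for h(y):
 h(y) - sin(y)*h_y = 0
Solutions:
 h(y) = C1*sqrt(cos(y) - 1)/sqrt(cos(y) + 1)


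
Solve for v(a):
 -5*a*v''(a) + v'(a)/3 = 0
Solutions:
 v(a) = C1 + C2*a^(16/15)


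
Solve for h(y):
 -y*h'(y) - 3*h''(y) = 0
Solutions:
 h(y) = C1 + C2*erf(sqrt(6)*y/6)


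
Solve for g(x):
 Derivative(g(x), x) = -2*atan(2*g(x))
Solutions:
 Integral(1/atan(2*_y), (_y, g(x))) = C1 - 2*x


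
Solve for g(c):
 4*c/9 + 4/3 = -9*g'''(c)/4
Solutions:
 g(c) = C1 + C2*c + C3*c^2 - 2*c^4/243 - 8*c^3/81


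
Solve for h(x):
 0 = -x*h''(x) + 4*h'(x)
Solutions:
 h(x) = C1 + C2*x^5


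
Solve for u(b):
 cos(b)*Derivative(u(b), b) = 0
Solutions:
 u(b) = C1


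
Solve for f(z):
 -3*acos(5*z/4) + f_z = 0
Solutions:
 f(z) = C1 + 3*z*acos(5*z/4) - 3*sqrt(16 - 25*z^2)/5


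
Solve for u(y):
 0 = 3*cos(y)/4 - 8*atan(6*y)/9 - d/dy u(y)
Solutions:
 u(y) = C1 - 8*y*atan(6*y)/9 + 2*log(36*y^2 + 1)/27 + 3*sin(y)/4


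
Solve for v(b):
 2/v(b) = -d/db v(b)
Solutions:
 v(b) = -sqrt(C1 - 4*b)
 v(b) = sqrt(C1 - 4*b)
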